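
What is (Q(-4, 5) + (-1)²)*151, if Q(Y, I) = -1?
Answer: 0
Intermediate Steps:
(Q(-4, 5) + (-1)²)*151 = (-1 + (-1)²)*151 = (-1 + 1)*151 = 0*151 = 0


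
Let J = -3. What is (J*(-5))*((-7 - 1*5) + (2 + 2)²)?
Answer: 60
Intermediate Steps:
(J*(-5))*((-7 - 1*5) + (2 + 2)²) = (-3*(-5))*((-7 - 1*5) + (2 + 2)²) = 15*((-7 - 5) + 4²) = 15*(-12 + 16) = 15*4 = 60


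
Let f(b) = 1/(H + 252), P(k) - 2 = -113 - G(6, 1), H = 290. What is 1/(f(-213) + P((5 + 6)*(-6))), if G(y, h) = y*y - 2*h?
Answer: -542/78589 ≈ -0.0068966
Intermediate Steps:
G(y, h) = y² - 2*h
P(k) = -145 (P(k) = 2 + (-113 - (6² - 2*1)) = 2 + (-113 - (36 - 2)) = 2 + (-113 - 1*34) = 2 + (-113 - 34) = 2 - 147 = -145)
f(b) = 1/542 (f(b) = 1/(290 + 252) = 1/542)
1/(f(-213) + P((5 + 6)*(-6))) = 1/(1/542 - 145) = 1/(-78589/542) = -542/78589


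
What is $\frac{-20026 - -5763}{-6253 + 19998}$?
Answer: $- \frac{14263}{13745} \approx -1.0377$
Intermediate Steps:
$\frac{-20026 - -5763}{-6253 + 19998} = \frac{-20026 + \left(-5996 + 11759\right)}{13745} = \left(-20026 + 5763\right) \frac{1}{13745} = \left(-14263\right) \frac{1}{13745} = - \frac{14263}{13745}$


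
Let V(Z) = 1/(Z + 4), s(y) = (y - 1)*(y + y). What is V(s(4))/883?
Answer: 1/24724 ≈ 4.0447e-5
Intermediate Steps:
s(y) = 2*y*(-1 + y) (s(y) = (-1 + y)*(2*y) = 2*y*(-1 + y))
V(Z) = 1/(4 + Z)
V(s(4))/883 = 1/((4 + 2*4*(-1 + 4))*883) = (1/883)/(4 + 2*4*3) = (1/883)/(4 + 24) = (1/883)/28 = (1/28)*(1/883) = 1/24724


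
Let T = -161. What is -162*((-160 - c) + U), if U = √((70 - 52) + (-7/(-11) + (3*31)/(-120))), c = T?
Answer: -162 - 81*√864490/110 ≈ -846.66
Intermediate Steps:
c = -161
U = √864490/220 (U = √(18 + (-7*(-1/11) + 93*(-1/120))) = √(18 + (7/11 - 31/40)) = √(18 - 61/440) = √(7859/440) = √864490/220 ≈ 4.2263)
-162*((-160 - c) + U) = -162*((-160 - 1*(-161)) + √864490/220) = -162*((-160 + 161) + √864490/220) = -162*(1 + √864490/220) = -162 - 81*√864490/110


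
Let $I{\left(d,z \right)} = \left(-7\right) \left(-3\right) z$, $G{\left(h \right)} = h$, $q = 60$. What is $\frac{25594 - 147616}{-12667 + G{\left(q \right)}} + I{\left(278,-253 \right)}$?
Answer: $- \frac{66858969}{12607} \approx -5303.3$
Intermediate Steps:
$I{\left(d,z \right)} = 21 z$
$\frac{25594 - 147616}{-12667 + G{\left(q \right)}} + I{\left(278,-253 \right)} = \frac{25594 - 147616}{-12667 + 60} + 21 \left(-253\right) = - \frac{122022}{-12607} - 5313 = \left(-122022\right) \left(- \frac{1}{12607}\right) - 5313 = \frac{122022}{12607} - 5313 = - \frac{66858969}{12607}$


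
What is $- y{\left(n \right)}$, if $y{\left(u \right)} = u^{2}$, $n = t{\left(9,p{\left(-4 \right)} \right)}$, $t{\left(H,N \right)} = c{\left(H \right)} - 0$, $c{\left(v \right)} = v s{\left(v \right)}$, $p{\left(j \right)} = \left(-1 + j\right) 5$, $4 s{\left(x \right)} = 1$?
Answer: $- \frac{81}{16} \approx -5.0625$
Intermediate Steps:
$s{\left(x \right)} = \frac{1}{4}$ ($s{\left(x \right)} = \frac{1}{4} \cdot 1 = \frac{1}{4}$)
$p{\left(j \right)} = -5 + 5 j$
$c{\left(v \right)} = \frac{v}{4}$ ($c{\left(v \right)} = v \frac{1}{4} = \frac{v}{4}$)
$t{\left(H,N \right)} = \frac{H}{4}$ ($t{\left(H,N \right)} = \frac{H}{4} - 0 = \frac{H}{4} + 0 = \frac{H}{4}$)
$n = \frac{9}{4}$ ($n = \frac{1}{4} \cdot 9 = \frac{9}{4} \approx 2.25$)
$- y{\left(n \right)} = - \left(\frac{9}{4}\right)^{2} = \left(-1\right) \frac{81}{16} = - \frac{81}{16}$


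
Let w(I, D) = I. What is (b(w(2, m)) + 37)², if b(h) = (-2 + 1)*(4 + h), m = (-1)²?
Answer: 961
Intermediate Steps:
m = 1
b(h) = -4 - h (b(h) = -(4 + h) = -4 - h)
(b(w(2, m)) + 37)² = ((-4 - 1*2) + 37)² = ((-4 - 2) + 37)² = (-6 + 37)² = 31² = 961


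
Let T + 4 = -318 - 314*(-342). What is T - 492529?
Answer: -385463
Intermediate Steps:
T = 107066 (T = -4 + (-318 - 314*(-342)) = -4 + (-318 + 107388) = -4 + 107070 = 107066)
T - 492529 = 107066 - 492529 = -385463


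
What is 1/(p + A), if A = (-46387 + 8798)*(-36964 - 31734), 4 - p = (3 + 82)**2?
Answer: 1/2582281901 ≈ 3.8725e-10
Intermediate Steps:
p = -7221 (p = 4 - (3 + 82)**2 = 4 - 1*85**2 = 4 - 1*7225 = 4 - 7225 = -7221)
A = 2582289122 (A = -37589*(-68698) = 2582289122)
1/(p + A) = 1/(-7221 + 2582289122) = 1/2582281901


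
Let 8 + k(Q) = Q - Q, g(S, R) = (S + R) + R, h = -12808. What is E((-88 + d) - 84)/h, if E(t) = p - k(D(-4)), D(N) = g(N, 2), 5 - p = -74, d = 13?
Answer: -87/12808 ≈ -0.0067926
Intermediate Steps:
p = 79 (p = 5 - 1*(-74) = 5 + 74 = 79)
g(S, R) = S + 2*R (g(S, R) = (R + S) + R = S + 2*R)
D(N) = 4 + N (D(N) = N + 2*2 = N + 4 = 4 + N)
k(Q) = -8 (k(Q) = -8 + (Q - Q) = -8 + 0 = -8)
E(t) = 87 (E(t) = 79 - 1*(-8) = 79 + 8 = 87)
E((-88 + d) - 84)/h = 87/(-12808) = 87*(-1/12808) = -87/12808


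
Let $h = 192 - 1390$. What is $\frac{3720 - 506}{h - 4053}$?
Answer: $- \frac{3214}{5251} \approx -0.61207$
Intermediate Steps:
$h = -1198$
$\frac{3720 - 506}{h - 4053} = \frac{3720 - 506}{-1198 - 4053} = \frac{3214}{-5251} = 3214 \left(- \frac{1}{5251}\right) = - \frac{3214}{5251}$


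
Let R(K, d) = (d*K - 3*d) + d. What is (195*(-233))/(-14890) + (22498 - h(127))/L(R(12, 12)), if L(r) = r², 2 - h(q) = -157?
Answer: 98689171/21441600 ≈ 4.6027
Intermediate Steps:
h(q) = 159 (h(q) = 2 - 1*(-157) = 2 + 157 = 159)
R(K, d) = -2*d + K*d (R(K, d) = (K*d - 3*d) + d = (-3*d + K*d) + d = -2*d + K*d)
(195*(-233))/(-14890) + (22498 - h(127))/L(R(12, 12)) = (195*(-233))/(-14890) + (22498 - 1*159)/((12*(-2 + 12))²) = -45435*(-1/14890) + (22498 - 159)/((12*10)²) = 9087/2978 + 22339/(120²) = 9087/2978 + 22339/14400 = 98689171/21441600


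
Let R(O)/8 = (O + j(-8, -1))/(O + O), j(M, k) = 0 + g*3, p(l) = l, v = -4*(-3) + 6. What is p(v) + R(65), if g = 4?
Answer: 1478/65 ≈ 22.738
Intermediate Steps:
v = 18 (v = 12 + 6 = 18)
j(M, k) = 12 (j(M, k) = 0 + 4*3 = 0 + 12 = 12)
R(O) = 4*(12 + O)/O (R(O) = 8*((O + 12)/(O + O)) = 8*((12 + O)/((2*O))) = 8*((12 + O)*(1/(2*O))) = 8*((12 + O)/(2*O)) = 4*(12 + O)/O)
p(v) + R(65) = 18 + (4 + 48/65) = 18 + 308/65 = 1478/65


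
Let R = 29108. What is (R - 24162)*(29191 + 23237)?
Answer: 259308888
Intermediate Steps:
(R - 24162)*(29191 + 23237) = (29108 - 24162)*(29191 + 23237) = 4946*52428 = 259308888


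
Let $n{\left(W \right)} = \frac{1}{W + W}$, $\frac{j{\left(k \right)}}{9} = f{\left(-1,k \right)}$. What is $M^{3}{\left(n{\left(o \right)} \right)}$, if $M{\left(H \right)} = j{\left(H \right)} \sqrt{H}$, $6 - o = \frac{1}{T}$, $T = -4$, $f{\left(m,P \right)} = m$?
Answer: $- \frac{1458 \sqrt{2}}{125} \approx -16.495$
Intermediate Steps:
$j{\left(k \right)} = -9$ ($j{\left(k \right)} = 9 \left(-1\right) = -9$)
$o = \frac{25}{4}$ ($o = 6 - \frac{1}{-4} = 6 - - \frac{1}{4} = 6 + \frac{1}{4} = \frac{25}{4} \approx 6.25$)
$n{\left(W \right)} = \frac{1}{2 W}$
$M{\left(H \right)} = - 9 \sqrt{H}$
$M^{3}{\left(n{\left(o \right)} \right)} = \left(- 9 \sqrt{\frac{1}{2 \cdot \frac{25}{4}}}\right)^{3} = \left(- 9 \sqrt{\frac{1}{2} \cdot \frac{4}{25}}\right)^{3} = \left(- 9 \sqrt{\frac{2}{25}}\right)^{3} = \left(- 9 \frac{\sqrt{2}}{5}\right)^{3} = \left(- \frac{9 \sqrt{2}}{5}\right)^{3} = - \frac{1458 \sqrt{2}}{125}$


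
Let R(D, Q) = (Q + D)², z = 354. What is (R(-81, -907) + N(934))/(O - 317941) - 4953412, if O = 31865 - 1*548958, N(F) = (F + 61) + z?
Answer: -4136268413501/835034 ≈ -4.9534e+6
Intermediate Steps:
R(D, Q) = (D + Q)²
N(F) = 415 + F (N(F) = (F + 61) + 354 = (61 + F) + 354 = 415 + F)
O = -517093 (O = 31865 - 548958 = -517093)
(R(-81, -907) + N(934))/(O - 317941) - 4953412 = ((-81 - 907)² + (415 + 934))/(-517093 - 317941) - 4953412 = ((-988)² + 1349)/(-835034) - 4953412 = (976144 + 1349)*(-1/835034) - 4953412 = 977493*(-1/835034) - 4953412 = -977493/835034 - 4953412 = -4136268413501/835034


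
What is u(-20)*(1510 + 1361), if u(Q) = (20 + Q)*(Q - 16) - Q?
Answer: 57420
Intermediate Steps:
u(Q) = -Q + (-16 + Q)*(20 + Q) (u(Q) = (20 + Q)*(-16 + Q) - Q = (-16 + Q)*(20 + Q) - Q = -Q + (-16 + Q)*(20 + Q))
u(-20)*(1510 + 1361) = (-320 + (-20)**2 + 3*(-20))*(1510 + 1361) = (-320 + 400 - 60)*2871 = 20*2871 = 57420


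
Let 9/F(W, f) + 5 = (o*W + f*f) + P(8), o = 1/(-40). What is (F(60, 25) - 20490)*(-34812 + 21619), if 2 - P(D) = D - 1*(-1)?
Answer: 330606711636/1223 ≈ 2.7032e+8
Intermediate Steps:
P(D) = 1 - D (P(D) = 2 - (D - 1*(-1)) = 2 - (D + 1) = 2 - (1 + D) = 2 + (-1 - D) = 1 - D)
o = -1/40 ≈ -0.025000
F(W, f) = 9/(-12 + f**2 - W/40) (F(W, f) = 9/(-5 + ((-W/40 + f*f) + (1 - 1*8))) = 9/(-5 + ((-W/40 + f**2) + (1 - 8))) = 9/(-5 + ((f**2 - W/40) - 7)) = 9/(-5 + (-7 + f**2 - W/40)) = 9/(-12 + f**2 - W/40))
(F(60, 25) - 20490)*(-34812 + 21619) = (360/(-480 - 1*60 + 40*25**2) - 20490)*(-34812 + 21619) = (360/(-480 - 60 + 40*625) - 20490)*(-13193) = (360/(-480 - 60 + 25000) - 20490)*(-13193) = (360/24460 - 20490)*(-13193) = (360*(1/24460) - 20490)*(-13193) = (18/1223 - 20490)*(-13193) = -25059252/1223*(-13193) = 330606711636/1223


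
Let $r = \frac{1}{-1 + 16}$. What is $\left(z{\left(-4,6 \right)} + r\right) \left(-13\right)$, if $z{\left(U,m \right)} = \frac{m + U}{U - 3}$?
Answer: $\frac{299}{105} \approx 2.8476$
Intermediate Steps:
$z{\left(U,m \right)} = \frac{U + m}{-3 + U}$
$r = \frac{1}{15} \approx 0.066667$
$\left(z{\left(-4,6 \right)} + r\right) \left(-13\right) = \left(\frac{-4 + 6}{-3 - 4} + \frac{1}{15}\right) \left(-13\right) = \left(\frac{1}{-7} \cdot 2 + \frac{1}{15}\right) \left(-13\right) = \left(\left(- \frac{1}{7}\right) 2 + \frac{1}{15}\right) \left(-13\right) = \left(- \frac{2}{7} + \frac{1}{15}\right) \left(-13\right) = \left(- \frac{23}{105}\right) \left(-13\right) = \frac{299}{105}$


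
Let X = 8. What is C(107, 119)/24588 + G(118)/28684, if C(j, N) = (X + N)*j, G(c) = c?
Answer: 98172065/176320548 ≈ 0.55678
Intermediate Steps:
C(j, N) = j*(8 + N) (C(j, N) = (8 + N)*j = j*(8 + N))
C(107, 119)/24588 + G(118)/28684 = (107*(8 + 119))/24588 + 118/28684 = (107*127)*(1/24588) + 118*(1/28684) = 13589*(1/24588) + 59/14342 = 13589/24588 + 59/14342 = 98172065/176320548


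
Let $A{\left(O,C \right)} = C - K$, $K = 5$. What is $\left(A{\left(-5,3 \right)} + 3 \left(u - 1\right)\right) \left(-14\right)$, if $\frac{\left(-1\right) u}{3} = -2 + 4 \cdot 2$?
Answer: $826$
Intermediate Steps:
$u = -18$ ($u = - 3 \left(-2 + 4 \cdot 2\right) = - 3 \left(-2 + 8\right) = \left(-3\right) 6 = -18$)
$A{\left(O,C \right)} = -5 + C$ ($A{\left(O,C \right)} = C - 5 = -5 + C$)
$\left(A{\left(-5,3 \right)} + 3 \left(u - 1\right)\right) \left(-14\right) = \left(\left(-5 + 3\right) + 3 \left(-18 - 1\right)\right) \left(-14\right) = \left(-2 + 3 \left(-19\right)\right) \left(-14\right) = \left(-2 - 57\right) \left(-14\right) = \left(-59\right) \left(-14\right) = 826$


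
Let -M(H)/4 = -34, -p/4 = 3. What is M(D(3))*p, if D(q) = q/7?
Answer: -1632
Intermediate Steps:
D(q) = q/7 (D(q) = q*(⅐) = q/7)
p = -12 (p = -4*3 = -12)
M(H) = 136 (M(H) = -4*(-34) = 136)
M(D(3))*p = 136*(-12) = -1632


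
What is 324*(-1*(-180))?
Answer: 58320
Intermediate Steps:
324*(-1*(-180)) = 324*180 = 58320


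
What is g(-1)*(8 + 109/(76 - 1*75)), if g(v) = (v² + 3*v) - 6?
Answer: -936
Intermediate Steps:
g(v) = -6 + v² + 3*v
g(-1)*(8 + 109/(76 - 1*75)) = (-6 + (-1)² + 3*(-1))*(8 + 109/(76 - 1*75)) = (-6 + 1 - 3)*(8 + 109/(76 - 75)) = -8*(8 + 109/1) = -8*(8 + 109*1) = -8*(8 + 109) = -8*117 = -936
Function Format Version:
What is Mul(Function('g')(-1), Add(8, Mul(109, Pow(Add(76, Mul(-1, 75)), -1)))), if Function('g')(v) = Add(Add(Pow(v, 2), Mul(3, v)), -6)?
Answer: -936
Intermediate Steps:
Function('g')(v) = Add(-6, Pow(v, 2), Mul(3, v))
Mul(Function('g')(-1), Add(8, Mul(109, Pow(Add(76, Mul(-1, 75)), -1)))) = Mul(Add(-6, Pow(-1, 2), Mul(3, -1)), Add(8, Mul(109, Pow(Add(76, Mul(-1, 75)), -1)))) = Mul(Add(-6, 1, -3), Add(8, Mul(109, Pow(Add(76, -75), -1)))) = Mul(-8, Add(8, Mul(109, Pow(1, -1)))) = Mul(-8, Add(8, Mul(109, 1))) = Mul(-8, Add(8, 109)) = Mul(-8, 117) = -936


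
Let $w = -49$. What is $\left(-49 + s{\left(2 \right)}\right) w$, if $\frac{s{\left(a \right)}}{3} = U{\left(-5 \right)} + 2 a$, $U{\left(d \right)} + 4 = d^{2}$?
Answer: $-1274$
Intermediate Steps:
$U{\left(d \right)} = -4 + d^{2}$
$s{\left(a \right)} = 63 + 6 a$ ($s{\left(a \right)} = 3 \left(\left(-4 + \left(-5\right)^{2}\right) + 2 a\right) = 3 \left(\left(-4 + 25\right) + 2 a\right) = 3 \left(21 + 2 a\right) = 63 + 6 a$)
$\left(-49 + s{\left(2 \right)}\right) w = \left(-49 + \left(63 + 6 \cdot 2\right)\right) \left(-49\right) = \left(-49 + \left(63 + 12\right)\right) \left(-49\right) = \left(-49 + 75\right) \left(-49\right) = 26 \left(-49\right) = -1274$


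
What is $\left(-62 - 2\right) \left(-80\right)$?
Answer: $5120$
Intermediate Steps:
$\left(-62 - 2\right) \left(-80\right) = \left(-64\right) \left(-80\right) = 5120$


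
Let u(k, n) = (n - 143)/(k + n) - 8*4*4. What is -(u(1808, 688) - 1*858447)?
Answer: 2143002655/2496 ≈ 8.5858e+5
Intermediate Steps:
u(k, n) = -128 + (-143 + n)/(k + n) (u(k, n) = (-143 + n)/(k + n) - 32*4 = (-143 + n)/(k + n) - 128 = -128 + (-143 + n)/(k + n))
-(u(1808, 688) - 1*858447) = -((-143 - 128*1808 - 127*688)/(1808 + 688) - 1*858447) = -((-143 - 231424 - 87376)/2496 - 858447) = -((1/2496)*(-318943) - 858447) = -(-318943/2496 - 858447) = -1*(-2143002655/2496) = 2143002655/2496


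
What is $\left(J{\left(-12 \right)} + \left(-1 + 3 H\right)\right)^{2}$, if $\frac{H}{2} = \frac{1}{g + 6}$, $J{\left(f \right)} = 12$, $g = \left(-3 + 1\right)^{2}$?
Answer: $\frac{3364}{25} \approx 134.56$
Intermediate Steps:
$g = 4$ ($g = \left(-2\right)^{2} = 4$)
$H = \frac{1}{5}$ ($H = \frac{2}{4 + 6} = \frac{2}{10} = 2 \cdot \frac{1}{10} = \frac{1}{5} \approx 0.2$)
$\left(J{\left(-12 \right)} + \left(-1 + 3 H\right)\right)^{2} = \left(12 + \left(-1 + 3 \cdot \frac{1}{5}\right)\right)^{2} = \left(12 + \left(-1 + \frac{3}{5}\right)\right)^{2} = \left(12 - \frac{2}{5}\right)^{2} = \left(\frac{58}{5}\right)^{2} = \frac{3364}{25}$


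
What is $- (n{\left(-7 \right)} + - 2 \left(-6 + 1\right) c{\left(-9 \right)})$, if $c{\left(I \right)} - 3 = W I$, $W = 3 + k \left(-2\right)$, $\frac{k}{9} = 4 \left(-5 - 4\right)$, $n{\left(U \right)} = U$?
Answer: $58567$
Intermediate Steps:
$k = -324$ ($k = 9 \cdot 4 \left(-5 - 4\right) = 9 \cdot 4 \left(-9\right) = 9 \left(-36\right) = -324$)
$W = 651$ ($W = 3 - -648 = 3 + 648 = 651$)
$c{\left(I \right)} = 3 + 651 I$
$- (n{\left(-7 \right)} + - 2 \left(-6 + 1\right) c{\left(-9 \right)}) = - (-7 + - 2 \left(-6 + 1\right) \left(3 + 651 \left(-9\right)\right)) = - (-7 + \left(-2\right) \left(-5\right) \left(3 - 5859\right)) = - (-7 + 10 \left(-5856\right)) = - (-7 - 58560) = \left(-1\right) \left(-58567\right) = 58567$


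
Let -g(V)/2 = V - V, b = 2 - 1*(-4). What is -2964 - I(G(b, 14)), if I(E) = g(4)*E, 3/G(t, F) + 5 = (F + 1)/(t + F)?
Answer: -2964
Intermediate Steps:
b = 6 (b = 2 + 4 = 6)
g(V) = 0 (g(V) = -2*(V - V) = -2*0 = 0)
G(t, F) = 3/(-5 + (1 + F)/(F + t)) (G(t, F) = 3/(-5 + (F + 1)/(t + F)) = 3/(-5 + (1 + F)/(F + t)))
I(E) = 0 (I(E) = 0*E = 0)
-2964 - I(G(b, 14)) = -2964 - 1*0 = -2964 + 0 = -2964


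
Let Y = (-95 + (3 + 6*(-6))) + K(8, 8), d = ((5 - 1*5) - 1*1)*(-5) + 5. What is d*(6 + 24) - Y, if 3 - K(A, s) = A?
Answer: 433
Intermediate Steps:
K(A, s) = 3 - A
d = 10 (d = ((5 - 5) - 1)*(-5) + 5 = (0 - 1)*(-5) + 5 = -1*(-5) + 5 = 5 + 5 = 10)
Y = -133 (Y = (-95 + (3 + 6*(-6))) + (3 - 1*8) = (-95 + (3 - 36)) + (3 - 8) = (-95 - 33) - 5 = -128 - 5 = -133)
d*(6 + 24) - Y = 10*(6 + 24) - 1*(-133) = 10*30 + 133 = 300 + 133 = 433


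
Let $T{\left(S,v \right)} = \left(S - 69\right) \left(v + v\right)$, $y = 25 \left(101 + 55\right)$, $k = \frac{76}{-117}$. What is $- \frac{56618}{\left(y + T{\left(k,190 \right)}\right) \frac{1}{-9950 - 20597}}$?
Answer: $- \frac{101176337691}{1320160} \approx -76640.0$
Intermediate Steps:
$k = - \frac{76}{117}$ ($k = 76 \left(- \frac{1}{117}\right) = - \frac{76}{117} \approx -0.64957$)
$y = 3900$ ($y = 25 \cdot 156 = 3900$)
$T{\left(S,v \right)} = 2 v \left(-69 + S\right)$ ($T{\left(S,v \right)} = \left(-69 + S\right) 2 v = 2 v \left(-69 + S\right)$)
$- \frac{56618}{\left(y + T{\left(k,190 \right)}\right) \frac{1}{-9950 - 20597}} = - \frac{56618}{\left(3900 + 2 \cdot 190 \left(-69 - \frac{76}{117}\right)\right) \frac{1}{-9950 - 20597}} = - \frac{56618}{\left(3900 + 2 \cdot 190 \left(- \frac{8149}{117}\right)\right) \frac{1}{-30547}} = - \frac{56618}{\left(3900 - \frac{3096620}{117}\right) \left(- \frac{1}{30547}\right)} = - \frac{56618}{\left(- \frac{2640320}{117}\right) \left(- \frac{1}{30547}\right)} = - \frac{56618}{\frac{2640320}{3573999}} = \left(-56618\right) \frac{3573999}{2640320} = - \frac{101176337691}{1320160}$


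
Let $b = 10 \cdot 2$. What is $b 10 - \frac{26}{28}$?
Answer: $\frac{2787}{14} \approx 199.07$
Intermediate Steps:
$b = 20$
$b 10 - \frac{26}{28} = 20 \cdot 10 - \frac{26}{28} = 200 - \frac{13}{14} = \frac{2787}{14}$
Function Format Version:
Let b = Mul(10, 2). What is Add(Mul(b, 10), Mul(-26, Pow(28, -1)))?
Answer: Rational(2787, 14) ≈ 199.07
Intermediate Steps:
b = 20
Add(Mul(b, 10), Mul(-26, Pow(28, -1))) = Add(Mul(20, 10), Mul(-26, Pow(28, -1))) = Add(200, Mul(-26, Rational(1, 28))) = Add(200, Rational(-13, 14)) = Rational(2787, 14)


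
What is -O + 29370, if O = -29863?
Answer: 59233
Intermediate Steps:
-O + 29370 = -1*(-29863) + 29370 = 29863 + 29370 = 59233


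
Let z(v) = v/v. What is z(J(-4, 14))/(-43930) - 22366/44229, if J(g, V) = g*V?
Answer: -42720983/84477390 ≈ -0.50571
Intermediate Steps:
J(g, V) = V*g
z(v) = 1
z(J(-4, 14))/(-43930) - 22366/44229 = 1/(-43930) - 22366/44229 = 1*(-1/43930) - 22366*1/44229 = -1/43930 - 22366/44229 = -42720983/84477390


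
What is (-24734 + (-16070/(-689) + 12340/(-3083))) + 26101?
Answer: 2944805179/2124187 ≈ 1386.3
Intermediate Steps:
(-24734 + (-16070/(-689) + 12340/(-3083))) + 26101 = (-24734 + (-16070*(-1/689) + 12340*(-1/3083))) + 26101 = (-24734 + (16070/689 - 12340/3083)) + 26101 = (-24734 + 41041550/2124187) + 26101 = -52498599708/2124187 + 26101 = 2944805179/2124187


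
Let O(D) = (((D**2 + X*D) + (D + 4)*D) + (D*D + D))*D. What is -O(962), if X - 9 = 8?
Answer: -2691191152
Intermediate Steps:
X = 17 (X = 9 + 8 = 17)
O(D) = D*(2*D**2 + 18*D + D*(4 + D)) (O(D) = (((D**2 + 17*D) + (D + 4)*D) + (D*D + D))*D = (((D**2 + 17*D) + (4 + D)*D) + (D**2 + D))*D = (((D**2 + 17*D) + D*(4 + D)) + (D + D**2))*D = ((D**2 + 17*D + D*(4 + D)) + (D + D**2))*D = (2*D**2 + 18*D + D*(4 + D))*D = D*(2*D**2 + 18*D + D*(4 + D)))
-O(962) = -962**2*(22 + 3*962) = -925444*(22 + 2886) = -925444*2908 = -1*2691191152 = -2691191152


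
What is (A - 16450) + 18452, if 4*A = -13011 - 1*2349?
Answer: -1838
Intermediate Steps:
A = -3840 (A = (-13011 - 1*2349)/4 = (-13011 - 2349)/4 = (¼)*(-15360) = -3840)
(A - 16450) + 18452 = (-3840 - 16450) + 18452 = -20290 + 18452 = -1838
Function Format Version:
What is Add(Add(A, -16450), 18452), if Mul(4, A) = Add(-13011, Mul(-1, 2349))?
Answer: -1838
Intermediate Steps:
A = -3840 (A = Mul(Rational(1, 4), Add(-13011, Mul(-1, 2349))) = Mul(Rational(1, 4), Add(-13011, -2349)) = Mul(Rational(1, 4), -15360) = -3840)
Add(Add(A, -16450), 18452) = Add(Add(-3840, -16450), 18452) = Add(-20290, 18452) = -1838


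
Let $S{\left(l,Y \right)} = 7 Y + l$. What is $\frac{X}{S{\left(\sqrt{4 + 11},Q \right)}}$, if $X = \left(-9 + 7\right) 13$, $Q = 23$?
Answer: $- \frac{2093}{12953} + \frac{13 \sqrt{15}}{12953} \approx -0.1577$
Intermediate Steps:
$S{\left(l,Y \right)} = l + 7 Y$
$X = -26$ ($X = \left(-2\right) 13 = -26$)
$\frac{X}{S{\left(\sqrt{4 + 11},Q \right)}} = - \frac{26}{\sqrt{4 + 11} + 7 \cdot 23} = - \frac{26}{\sqrt{15} + 161} = - \frac{26}{161 + \sqrt{15}}$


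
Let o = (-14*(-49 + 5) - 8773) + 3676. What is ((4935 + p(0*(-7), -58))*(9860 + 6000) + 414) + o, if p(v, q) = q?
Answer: 77345153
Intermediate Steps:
o = -4481 (o = (-14*(-44) - 8773) + 3676 = (616 - 8773) + 3676 = -8157 + 3676 = -4481)
((4935 + p(0*(-7), -58))*(9860 + 6000) + 414) + o = ((4935 - 58)*(9860 + 6000) + 414) - 4481 = (4877*15860 + 414) - 4481 = (77349220 + 414) - 4481 = 77349634 - 4481 = 77345153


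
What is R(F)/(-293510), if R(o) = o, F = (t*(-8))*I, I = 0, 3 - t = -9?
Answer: 0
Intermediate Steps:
t = 12 (t = 3 - 1*(-9) = 3 + 9 = 12)
F = 0 (F = (12*(-8))*0 = -96*0 = 0)
R(F)/(-293510) = 0/(-293510) = 0*(-1/293510) = 0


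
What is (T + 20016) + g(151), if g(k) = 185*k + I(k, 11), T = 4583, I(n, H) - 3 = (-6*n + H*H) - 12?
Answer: 51740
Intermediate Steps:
I(n, H) = -9 + H**2 - 6*n (I(n, H) = 3 + ((-6*n + H*H) - 12) = 3 + ((-6*n + H**2) - 12) = 3 + ((H**2 - 6*n) - 12) = 3 + (-12 + H**2 - 6*n) = -9 + H**2 - 6*n)
g(k) = 112 + 179*k (g(k) = 185*k + (-9 + 11**2 - 6*k) = 185*k + (-9 + 121 - 6*k) = 185*k + (112 - 6*k) = 112 + 179*k)
(T + 20016) + g(151) = (4583 + 20016) + (112 + 179*151) = 24599 + (112 + 27029) = 24599 + 27141 = 51740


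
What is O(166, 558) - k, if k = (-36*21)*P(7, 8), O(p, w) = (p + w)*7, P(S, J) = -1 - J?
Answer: -1736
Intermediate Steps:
O(p, w) = 7*p + 7*w
k = 6804 (k = (-36*21)*(-1 - 1*8) = -756*(-1 - 8) = -756*(-9) = 6804)
O(166, 558) - k = (7*166 + 7*558) - 1*6804 = (1162 + 3906) - 6804 = 5068 - 6804 = -1736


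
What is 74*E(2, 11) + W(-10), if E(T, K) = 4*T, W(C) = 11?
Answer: 603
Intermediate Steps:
74*E(2, 11) + W(-10) = 74*(4*2) + 11 = 74*8 + 11 = 592 + 11 = 603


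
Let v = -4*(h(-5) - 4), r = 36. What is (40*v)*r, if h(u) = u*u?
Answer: -120960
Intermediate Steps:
h(u) = u**2
v = -84 (v = -4*((-5)**2 - 4) = -4*(25 - 4) = -4*21 = -84)
(40*v)*r = (40*(-84))*36 = -3360*36 = -120960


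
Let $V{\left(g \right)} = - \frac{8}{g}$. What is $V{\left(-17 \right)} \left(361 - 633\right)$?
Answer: $-128$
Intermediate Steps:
$V{\left(-17 \right)} \left(361 - 633\right) = - \frac{8}{-17} \left(361 - 633\right) = \left(-8\right) \left(- \frac{1}{17}\right) \left(-272\right) = \frac{8}{17} \left(-272\right) = -128$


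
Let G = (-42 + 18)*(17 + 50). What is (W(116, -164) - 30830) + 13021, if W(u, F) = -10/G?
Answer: -14318431/804 ≈ -17809.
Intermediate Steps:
G = -1608 (G = -24*67 = -1608)
W(u, F) = 5/804 (W(u, F) = -10/(-1608) = -10*(-1/1608) = 5/804)
(W(116, -164) - 30830) + 13021 = (5/804 - 30830) + 13021 = -24787315/804 + 13021 = -14318431/804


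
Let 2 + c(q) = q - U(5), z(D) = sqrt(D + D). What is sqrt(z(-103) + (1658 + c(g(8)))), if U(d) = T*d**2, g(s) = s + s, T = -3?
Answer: sqrt(1747 + I*sqrt(206)) ≈ 41.797 + 0.1717*I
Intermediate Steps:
g(s) = 2*s
U(d) = -3*d**2
z(D) = sqrt(2)*sqrt(D) (z(D) = sqrt(2*D) = sqrt(2)*sqrt(D))
c(q) = 73 + q (c(q) = -2 + (q - (-3)*5**2) = -2 + (q - (-3)*25) = -2 + (q - 1*(-75)) = -2 + (q + 75) = -2 + (75 + q) = 73 + q)
sqrt(z(-103) + (1658 + c(g(8)))) = sqrt(sqrt(2)*sqrt(-103) + (1658 + (73 + 2*8))) = sqrt(sqrt(2)*(I*sqrt(103)) + (1658 + (73 + 16))) = sqrt(I*sqrt(206) + (1658 + 89)) = sqrt(I*sqrt(206) + 1747) = sqrt(1747 + I*sqrt(206))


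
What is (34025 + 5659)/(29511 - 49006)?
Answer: -39684/19495 ≈ -2.0356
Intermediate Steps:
(34025 + 5659)/(29511 - 49006) = 39684/(-19495) = 39684*(-1/19495) = -39684/19495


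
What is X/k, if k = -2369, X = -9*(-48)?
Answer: -432/2369 ≈ -0.18236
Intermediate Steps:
X = 432
X/k = 432/(-2369) = 432*(-1/2369) = -432/2369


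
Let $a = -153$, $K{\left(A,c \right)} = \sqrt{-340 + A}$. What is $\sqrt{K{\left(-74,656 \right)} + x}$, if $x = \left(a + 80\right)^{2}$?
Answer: $\sqrt{5329 + 3 i \sqrt{46}} \approx 73.0 + 0.1394 i$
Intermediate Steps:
$x = 5329$ ($x = \left(-153 + 80\right)^{2} = \left(-73\right)^{2} = 5329$)
$\sqrt{K{\left(-74,656 \right)} + x} = \sqrt{\sqrt{-340 - 74} + 5329} = \sqrt{\sqrt{-414} + 5329} = \sqrt{3 i \sqrt{46} + 5329} = \sqrt{5329 + 3 i \sqrt{46}}$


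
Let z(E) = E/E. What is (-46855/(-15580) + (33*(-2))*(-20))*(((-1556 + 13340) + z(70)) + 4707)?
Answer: 894580547/41 ≈ 2.1819e+7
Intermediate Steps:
z(E) = 1
(-46855/(-15580) + (33*(-2))*(-20))*(((-1556 + 13340) + z(70)) + 4707) = (-46855/(-15580) + (33*(-2))*(-20))*(((-1556 + 13340) + 1) + 4707) = (-46855*(-1/15580) - 66*(-20))*((11784 + 1) + 4707) = (9371/3116 + 1320)*(11785 + 4707) = (4122491/3116)*16492 = 894580547/41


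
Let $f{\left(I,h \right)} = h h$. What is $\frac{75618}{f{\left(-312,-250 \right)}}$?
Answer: $\frac{37809}{31250} \approx 1.2099$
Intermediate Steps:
$f{\left(I,h \right)} = h^{2}$
$\frac{75618}{f{\left(-312,-250 \right)}} = \frac{75618}{\left(-250\right)^{2}} = \frac{75618}{62500} = 75618 \cdot \frac{1}{62500} = \frac{37809}{31250}$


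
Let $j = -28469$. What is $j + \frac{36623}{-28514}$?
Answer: $- \frac{15317013}{538} \approx -28470.0$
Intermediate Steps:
$j + \frac{36623}{-28514} = -28469 + \frac{36623}{-28514} = -28469 + 36623 \left(- \frac{1}{28514}\right) = -28469 - \frac{691}{538} = - \frac{15317013}{538}$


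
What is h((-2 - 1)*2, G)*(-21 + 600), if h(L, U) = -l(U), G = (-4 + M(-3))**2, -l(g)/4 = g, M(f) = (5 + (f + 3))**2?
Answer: 1021356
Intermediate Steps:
M(f) = (8 + f)**2 (M(f) = (5 + (3 + f))**2 = (8 + f)**2)
l(g) = -4*g
G = 441 (G = (-4 + (8 - 3)**2)**2 = (-4 + 5**2)**2 = (-4 + 25)**2 = 21**2 = 441)
h(L, U) = 4*U (h(L, U) = -(-4)*U = 4*U)
h((-2 - 1)*2, G)*(-21 + 600) = (4*441)*(-21 + 600) = 1764*579 = 1021356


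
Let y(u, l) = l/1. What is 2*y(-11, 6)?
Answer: 12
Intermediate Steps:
y(u, l) = l (y(u, l) = l*1 = l)
2*y(-11, 6) = 2*6 = 12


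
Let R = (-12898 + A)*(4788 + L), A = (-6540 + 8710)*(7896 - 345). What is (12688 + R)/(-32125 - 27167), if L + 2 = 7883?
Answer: -51856665289/14823 ≈ -3.4984e+6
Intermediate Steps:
L = 7881 (L = -2 + 7883 = 7881)
A = 16385670 (A = 2170*7551 = 16385670)
R = 207426648468 (R = (-12898 + 16385670)*(4788 + 7881) = 16372772*12669 = 207426648468)
(12688 + R)/(-32125 - 27167) = (12688 + 207426648468)/(-32125 - 27167) = 207426661156/(-59292) = 207426661156*(-1/59292) = -51856665289/14823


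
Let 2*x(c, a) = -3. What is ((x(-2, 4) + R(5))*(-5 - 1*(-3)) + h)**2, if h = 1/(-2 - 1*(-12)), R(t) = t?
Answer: 4761/100 ≈ 47.610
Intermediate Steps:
h = 1/10 (h = 1/(-2 + 12) = 1/10 ≈ 0.10000)
x(c, a) = -3/2 (x(c, a) = (1/2)*(-3) = -3/2)
((x(-2, 4) + R(5))*(-5 - 1*(-3)) + h)**2 = ((-3/2 + 5)*(-5 - 1*(-3)) + 1/10)**2 = (7*(-5 + 3)/2 + 1/10)**2 = ((7/2)*(-2) + 1/10)**2 = (-7 + 1/10)**2 = (-69/10)**2 = 4761/100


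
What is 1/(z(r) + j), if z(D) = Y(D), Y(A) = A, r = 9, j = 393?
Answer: 1/402 ≈ 0.0024876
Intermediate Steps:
z(D) = D
1/(z(r) + j) = 1/(9 + 393) = 1/402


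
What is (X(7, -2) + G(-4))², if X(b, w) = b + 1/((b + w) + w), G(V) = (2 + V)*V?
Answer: 2116/9 ≈ 235.11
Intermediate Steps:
G(V) = V*(2 + V)
X(b, w) = b + 1/(b + 2*w)
(X(7, -2) + G(-4))² = ((1 + 7² + 2*7*(-2))/(7 + 2*(-2)) - 4*(2 - 4))² = ((1 + 49 - 28)/(7 - 4) - 4*(-2))² = (22/3 + 8)² = (46/3)² = 2116/9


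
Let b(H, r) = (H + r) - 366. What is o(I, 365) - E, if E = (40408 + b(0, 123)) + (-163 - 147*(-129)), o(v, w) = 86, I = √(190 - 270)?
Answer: -58879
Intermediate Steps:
b(H, r) = -366 + H + r
I = 4*I*√5 (I = √(-80) = 4*I*√5 ≈ 8.9443*I)
E = 58965 (E = (40408 + (-366 + 0 + 123)) + (-163 - 147*(-129)) = (40408 - 243) + (-163 + 18963) = 40165 + 18800 = 58965)
o(I, 365) - E = 86 - 1*58965 = 86 - 58965 = -58879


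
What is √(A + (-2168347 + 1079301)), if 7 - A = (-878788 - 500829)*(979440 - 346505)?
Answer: 2*√218301699214 ≈ 9.3446e+5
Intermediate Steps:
A = 873207885902 (A = 7 - (-878788 - 500829)*(979440 - 346505) = 7 - (-1379617)*632935 = 7 - 1*(-873207885895) = 7 + 873207885895 = 873207885902)
√(A + (-2168347 + 1079301)) = √(873207885902 + (-2168347 + 1079301)) = √(873207885902 - 1089046) = √873206796856 = 2*√218301699214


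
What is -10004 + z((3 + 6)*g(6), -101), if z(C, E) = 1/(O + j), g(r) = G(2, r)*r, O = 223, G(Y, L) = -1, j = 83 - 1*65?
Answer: -2410963/241 ≈ -10004.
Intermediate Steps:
j = 18 (j = 83 - 65 = 18)
g(r) = -r
z(C, E) = 1/241 (z(C, E) = 1/(223 + 18) = 1/241)
-10004 + z((3 + 6)*g(6), -101) = -10004 + 1/241 = -2410963/241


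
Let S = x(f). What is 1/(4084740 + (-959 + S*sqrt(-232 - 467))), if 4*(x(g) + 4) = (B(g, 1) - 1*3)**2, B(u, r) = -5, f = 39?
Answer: 4083781/16677267356617 - 12*I*sqrt(699)/16677267356617 ≈ 2.4487e-7 - 1.9024e-11*I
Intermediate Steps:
x(g) = 12 (x(g) = -4 + (-5 - 1*3)**2/4 = -4 + (-5 - 3)**2/4 = -4 + (1/4)*(-8)**2 = -4 + (1/4)*64 = -4 + 16 = 12)
S = 12
1/(4084740 + (-959 + S*sqrt(-232 - 467))) = 1/(4084740 + (-959 + 12*sqrt(-232 - 467))) = 1/(4084740 + (-959 + 12*sqrt(-699))) = 1/(4084740 + (-959 + 12*(I*sqrt(699)))) = 1/(4084740 + (-959 + 12*I*sqrt(699))) = 1/(4083781 + 12*I*sqrt(699))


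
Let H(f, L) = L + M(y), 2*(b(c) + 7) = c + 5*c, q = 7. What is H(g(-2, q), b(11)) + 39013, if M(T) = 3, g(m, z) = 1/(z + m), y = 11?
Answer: 39042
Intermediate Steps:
g(m, z) = 1/(m + z)
b(c) = -7 + 3*c (b(c) = -7 + (c + 5*c)/2 = -7 + (6*c)/2 = -7 + 3*c)
H(f, L) = 3 + L (H(f, L) = L + 3 = 3 + L)
H(g(-2, q), b(11)) + 39013 = (3 + (-7 + 3*11)) + 39013 = (3 + (-7 + 33)) + 39013 = (3 + 26) + 39013 = 29 + 39013 = 39042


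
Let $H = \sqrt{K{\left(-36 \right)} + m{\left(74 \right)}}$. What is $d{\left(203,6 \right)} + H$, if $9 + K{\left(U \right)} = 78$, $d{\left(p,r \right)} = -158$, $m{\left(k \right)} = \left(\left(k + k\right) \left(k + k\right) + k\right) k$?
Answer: $-158 + \sqrt{1626441} \approx 1117.3$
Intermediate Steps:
$m{\left(k \right)} = k \left(k + 4 k^{2}\right)$ ($m{\left(k \right)} = \left(2 k 2 k + k\right) k = \left(4 k^{2} + k\right) k = \left(k + 4 k^{2}\right) k = k \left(k + 4 k^{2}\right)$)
$K{\left(U \right)} = 69$ ($K{\left(U \right)} = -9 + 78 = 69$)
$H = \sqrt{1626441}$ ($H = \sqrt{69 + 74^{2} \left(1 + 4 \cdot 74\right)} = \sqrt{69 + 5476 \left(1 + 296\right)} = \sqrt{69 + 5476 \cdot 297} = \sqrt{69 + 1626372} = \sqrt{1626441} \approx 1275.3$)
$d{\left(203,6 \right)} + H = -158 + \sqrt{1626441}$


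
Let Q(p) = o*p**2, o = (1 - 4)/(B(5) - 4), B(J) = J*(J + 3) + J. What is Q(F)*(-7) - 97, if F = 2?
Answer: -3893/41 ≈ -94.951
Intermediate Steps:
B(J) = J + J*(3 + J) (B(J) = J*(3 + J) + J = J + J*(3 + J))
o = -3/41 (o = (1 - 4)/(5*(4 + 5) - 4) = -3/(5*9 - 4) = -3/(45 - 4) = -3/41 ≈ -0.073171)
Q(p) = -3*p**2/41
Q(F)*(-7) - 97 = -3/41*2**2*(-7) - 97 = -3/41*4*(-7) - 97 = -12/41*(-7) - 97 = 84/41 - 97 = -3893/41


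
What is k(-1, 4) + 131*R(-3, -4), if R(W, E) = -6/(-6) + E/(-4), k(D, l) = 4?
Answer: 266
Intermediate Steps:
R(W, E) = 1 - E/4 (R(W, E) = -6*(-⅙) + E*(-¼) = 1 - E/4)
k(-1, 4) + 131*R(-3, -4) = 4 + 131*(1 - ¼*(-4)) = 4 + 131*(1 + 1) = 4 + 131*2 = 4 + 262 = 266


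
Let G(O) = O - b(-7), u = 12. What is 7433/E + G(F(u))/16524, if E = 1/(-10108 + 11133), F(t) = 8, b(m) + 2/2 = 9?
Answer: 7618825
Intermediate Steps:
b(m) = 8 (b(m) = -1 + 9 = 8)
G(O) = -8 + O (G(O) = O - 1*8 = O - 8 = -8 + O)
E = 1/1025 ≈ 0.00097561
7433/E + G(F(u))/16524 = 7433/(1/1025) + (-8 + 8)/16524 = 7433*1025 + 0*(1/16524) = 7618825 + 0 = 7618825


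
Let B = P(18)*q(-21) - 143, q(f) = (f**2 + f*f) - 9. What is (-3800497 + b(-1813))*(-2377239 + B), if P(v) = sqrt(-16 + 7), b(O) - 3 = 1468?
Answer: 9031736029932 - 9949649094*I ≈ 9.0317e+12 - 9.9496e+9*I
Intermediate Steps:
b(O) = 1471 (b(O) = 3 + 1468 = 1471)
q(f) = -9 + 2*f**2 (q(f) = (f**2 + f**2) - 9 = 2*f**2 - 9 = -9 + 2*f**2)
P(v) = 3*I (P(v) = sqrt(-9) = 3*I)
B = -143 + 2619*I (B = (3*I)*(-9 + 2*(-21)**2) - 143 = (3*I)*(-9 + 2*441) - 143 = (3*I)*(-9 + 882) - 143 = (3*I)*873 - 143 = 2619*I - 143 = -143 + 2619*I ≈ -143.0 + 2619.0*I)
(-3800497 + b(-1813))*(-2377239 + B) = (-3800497 + 1471)*(-2377239 + (-143 + 2619*I)) = -3799026*(-2377382 + 2619*I) = 9031736029932 - 9949649094*I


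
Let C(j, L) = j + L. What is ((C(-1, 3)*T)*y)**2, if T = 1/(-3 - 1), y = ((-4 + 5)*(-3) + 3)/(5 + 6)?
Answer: 0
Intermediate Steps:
C(j, L) = L + j
y = 0 (y = (1*(-3) + 3)/11 = (-3 + 3)*(1/11) = 0*(1/11) = 0)
T = -1/4 (T = 1/(-4) = -1/4 ≈ -0.25000)
((C(-1, 3)*T)*y)**2 = (((3 - 1)*(-1/4))*0)**2 = ((2*(-1/4))*0)**2 = (-1/2*0)**2 = 0**2 = 0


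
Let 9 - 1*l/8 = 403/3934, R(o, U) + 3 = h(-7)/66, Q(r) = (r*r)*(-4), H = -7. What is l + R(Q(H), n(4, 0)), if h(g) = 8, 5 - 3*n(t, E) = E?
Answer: 4433531/64911 ≈ 68.302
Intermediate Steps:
n(t, E) = 5/3 - E/3
Q(r) = -4*r² (Q(r) = r²*(-4) = -4*r²)
R(o, U) = -95/33 (R(o, U) = -3 + 8/66 = -3 + 8*(1/66) = -3 + 4/33 = -95/33)
l = 140012/1967 (l = 72 - 3224/3934 = 72 - 8*403/3934 = 72 - 1612/1967 = 140012/1967 ≈ 71.180)
l + R(Q(H), n(4, 0)) = 140012/1967 - 95/33 = 4433531/64911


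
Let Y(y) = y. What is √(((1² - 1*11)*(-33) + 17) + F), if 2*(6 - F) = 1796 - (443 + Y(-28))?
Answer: 15*I*√6/2 ≈ 18.371*I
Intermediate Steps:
F = -1369/2 (F = 6 - (1796 - (443 - 28))/2 = 6 - (1796 - 1*415)/2 = 6 - (1796 - 415)/2 = 6 - ½*1381 = 6 - 1381/2 = -1369/2 ≈ -684.50)
√(((1² - 1*11)*(-33) + 17) + F) = √(((1² - 1*11)*(-33) + 17) - 1369/2) = √(((1 - 11)*(-33) + 17) - 1369/2) = √((-10*(-33) + 17) - 1369/2) = √((330 + 17) - 1369/2) = √(347 - 1369/2) = √(-675/2) = 15*I*√6/2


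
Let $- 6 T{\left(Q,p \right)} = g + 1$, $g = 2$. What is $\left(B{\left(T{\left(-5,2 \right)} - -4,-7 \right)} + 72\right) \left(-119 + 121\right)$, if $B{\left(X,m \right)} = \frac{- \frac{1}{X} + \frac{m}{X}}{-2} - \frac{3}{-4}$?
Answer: $\frac{2069}{14} \approx 147.79$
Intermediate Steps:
$T{\left(Q,p \right)} = - \frac{1}{2}$ ($T{\left(Q,p \right)} = - \frac{2 + 1}{6} = \left(- \frac{1}{6}\right) 3 = - \frac{1}{2}$)
$B{\left(X,m \right)} = \frac{3}{4} + \frac{1}{2 X} - \frac{m}{2 X}$ ($B{\left(X,m \right)} = \left(- \frac{1}{X} + \frac{m}{X}\right) \left(- \frac{1}{2}\right) - - \frac{3}{4} = \left(\frac{1}{2 X} - \frac{m}{2 X}\right) + \frac{3}{4} = \frac{3}{4} + \frac{1}{2 X} - \frac{m}{2 X}$)
$\left(B{\left(T{\left(-5,2 \right)} - -4,-7 \right)} + 72\right) \left(-119 + 121\right) = \left(\frac{2 - -14 + 3 \left(- \frac{1}{2} - -4\right)}{4 \left(- \frac{1}{2} - -4\right)} + 72\right) \left(-119 + 121\right) = \left(\frac{2 + 14 + 3 \left(- \frac{1}{2} + 4\right)}{4 \left(- \frac{1}{2} + 4\right)} + 72\right) 2 = \left(\frac{2 + 14 + 3 \cdot \frac{7}{2}}{4 \cdot \frac{7}{2}} + 72\right) 2 = \left(\frac{1}{4} \cdot \frac{2}{7} \left(2 + 14 + \frac{21}{2}\right) + 72\right) 2 = \left(\frac{1}{4} \cdot \frac{2}{7} \cdot \frac{53}{2} + 72\right) 2 = \left(\frac{53}{28} + 72\right) 2 = \frac{2069}{28} \cdot 2 = \frac{2069}{14}$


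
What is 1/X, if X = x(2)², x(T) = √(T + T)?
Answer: ¼ ≈ 0.25000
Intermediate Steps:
x(T) = √2*√T (x(T) = √(2*T) = √2*√T)
X = 4 (X = (√2*√2)² = 2² = 4)
1/X = 1/4 = ¼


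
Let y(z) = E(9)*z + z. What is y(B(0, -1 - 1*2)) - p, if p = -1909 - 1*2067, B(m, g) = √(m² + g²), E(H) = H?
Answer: 4006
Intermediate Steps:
B(m, g) = √(g² + m²)
y(z) = 10*z (y(z) = 9*z + z = 10*z)
p = -3976 (p = -1909 - 2067 = -3976)
y(B(0, -1 - 1*2)) - p = 10*√((-1 - 1*2)² + 0²) - 1*(-3976) = 10*√((-1 - 2)² + 0) + 3976 = 10*√((-3)² + 0) + 3976 = 10*√(9 + 0) + 3976 = 10*√9 + 3976 = 10*3 + 3976 = 30 + 3976 = 4006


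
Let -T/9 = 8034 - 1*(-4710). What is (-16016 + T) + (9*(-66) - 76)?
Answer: -131382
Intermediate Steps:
T = -114696 (T = -9*(8034 - 1*(-4710)) = -9*(8034 + 4710) = -9*12744 = -114696)
(-16016 + T) + (9*(-66) - 76) = (-16016 - 114696) + (9*(-66) - 76) = -130712 + (-594 - 76) = -130712 - 670 = -131382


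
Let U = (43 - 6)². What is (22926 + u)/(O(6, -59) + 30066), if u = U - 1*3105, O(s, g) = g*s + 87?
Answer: 21190/29799 ≈ 0.71110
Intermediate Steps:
O(s, g) = 87 + g*s
U = 1369 (U = 37² = 1369)
u = -1736 (u = 1369 - 1*3105 = 1369 - 3105 = -1736)
(22926 + u)/(O(6, -59) + 30066) = (22926 - 1736)/((87 - 59*6) + 30066) = 21190/((87 - 354) + 30066) = 21190/(-267 + 30066) = 21190/29799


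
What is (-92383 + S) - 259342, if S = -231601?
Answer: -583326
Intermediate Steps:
(-92383 + S) - 259342 = (-92383 - 231601) - 259342 = -323984 - 259342 = -583326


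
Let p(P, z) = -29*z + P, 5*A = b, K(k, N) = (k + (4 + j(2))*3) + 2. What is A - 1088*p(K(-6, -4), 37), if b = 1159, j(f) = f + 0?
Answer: 5762119/5 ≈ 1.1524e+6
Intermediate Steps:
j(f) = f
K(k, N) = 20 + k (K(k, N) = (k + (4 + 2)*3) + 2 = (k + 6*3) + 2 = (k + 18) + 2 = (18 + k) + 2 = 20 + k)
A = 1159/5 (A = (1/5)*1159 = 1159/5 ≈ 231.80)
p(P, z) = P - 29*z
A - 1088*p(K(-6, -4), 37) = 1159/5 - 1088*((20 - 6) - 29*37) = 1159/5 - 1088*(14 - 1073) = 1159/5 - 1088*(-1059) = 1159/5 + 1152192 = 5762119/5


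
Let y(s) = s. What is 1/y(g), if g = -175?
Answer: -1/175 ≈ -0.0057143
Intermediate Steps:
1/y(g) = 1/(-175) = -1/175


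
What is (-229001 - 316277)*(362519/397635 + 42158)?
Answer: -9140963425465022/397635 ≈ -2.2988e+10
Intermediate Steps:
(-229001 - 316277)*(362519/397635 + 42158) = -545278*(362519*(1/397635) + 42158) = -545278*(362519/397635 + 42158) = -545278*16763858849/397635 = -9140963425465022/397635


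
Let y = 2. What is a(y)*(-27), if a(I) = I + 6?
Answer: -216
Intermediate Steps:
a(I) = 6 + I
a(y)*(-27) = (6 + 2)*(-27) = 8*(-27) = -216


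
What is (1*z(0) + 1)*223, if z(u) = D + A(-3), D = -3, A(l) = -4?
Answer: -1338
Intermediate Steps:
z(u) = -7 (z(u) = -3 - 4 = -7)
(1*z(0) + 1)*223 = (1*(-7) + 1)*223 = (-7 + 1)*223 = -6*223 = -1338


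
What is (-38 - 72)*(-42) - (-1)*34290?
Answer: 38910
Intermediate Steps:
(-38 - 72)*(-42) - (-1)*34290 = -110*(-42) - 1*(-34290) = 4620 + 34290 = 38910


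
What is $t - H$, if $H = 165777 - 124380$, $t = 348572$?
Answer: $307175$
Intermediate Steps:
$H = 41397$ ($H = 165777 - 124380 = 41397$)
$t - H = 348572 - 41397 = 307175$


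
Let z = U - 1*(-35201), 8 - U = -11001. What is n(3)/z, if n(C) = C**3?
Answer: 27/46210 ≈ 0.00058429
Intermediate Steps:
U = 11009 (U = 8 - 1*(-11001) = 8 + 11001 = 11009)
z = 46210 (z = 11009 - 1*(-35201) = 11009 + 35201 = 46210)
n(3)/z = 3**3/46210 = 27*(1/46210) = 27/46210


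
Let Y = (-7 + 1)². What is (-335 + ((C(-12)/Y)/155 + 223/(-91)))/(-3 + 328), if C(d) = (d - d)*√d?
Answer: -30708/29575 ≈ -1.0383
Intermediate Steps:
C(d) = 0 (C(d) = 0*√d = 0)
Y = 36 (Y = (-6)² = 36)
(-335 + ((C(-12)/Y)/155 + 223/(-91)))/(-3 + 328) = (-335 + ((0/36)/155 + 223/(-91)))/(-3 + 328) = (-335 + ((0*(1/36))*(1/155) + 223*(-1/91)))/325 = (-335 + (0*(1/155) - 223/91))*(1/325) = (-335 + (0 - 223/91))*(1/325) = (-335 - 223/91)*(1/325) = -30708/91*1/325 = -30708/29575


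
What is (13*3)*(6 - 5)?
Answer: 39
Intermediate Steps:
(13*3)*(6 - 5) = 39*1 = 39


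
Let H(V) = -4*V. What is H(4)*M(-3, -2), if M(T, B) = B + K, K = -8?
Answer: 160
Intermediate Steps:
M(T, B) = -8 + B (M(T, B) = B - 8 = -8 + B)
H(4)*M(-3, -2) = (-4*4)*(-8 - 2) = -16*(-10) = 160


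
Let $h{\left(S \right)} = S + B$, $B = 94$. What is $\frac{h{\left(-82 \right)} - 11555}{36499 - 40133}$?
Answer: $\frac{11543}{3634} \approx 3.1764$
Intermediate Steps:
$h{\left(S \right)} = 94 + S$ ($h{\left(S \right)} = S + 94 = 94 + S$)
$\frac{h{\left(-82 \right)} - 11555}{36499 - 40133} = \frac{\left(94 - 82\right) - 11555}{36499 - 40133} = \frac{12 - 11555}{-3634} = \left(-11543\right) \left(- \frac{1}{3634}\right) = \frac{11543}{3634}$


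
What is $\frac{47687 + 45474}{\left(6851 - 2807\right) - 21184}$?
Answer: $- \frac{93161}{17140} \approx -5.4353$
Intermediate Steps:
$\frac{47687 + 45474}{\left(6851 - 2807\right) - 21184} = \frac{93161}{\left(6851 - 2807\right) - 21184} = \frac{93161}{4044 - 21184} = \frac{93161}{-17140} = 93161 \left(- \frac{1}{17140}\right) = - \frac{93161}{17140}$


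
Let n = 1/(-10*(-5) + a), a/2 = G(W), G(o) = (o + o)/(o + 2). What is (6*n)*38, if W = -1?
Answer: 114/23 ≈ 4.9565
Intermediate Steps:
G(o) = 2*o/(2 + o) (G(o) = (2*o)/(2 + o) = 2*o/(2 + o))
a = -4 (a = 2*(2*(-1)/(2 - 1)) = 2*(2*(-1)/1) = 2*(2*(-1)*1) = 2*(-2) = -4)
n = 1/46 (n = 1/(-10*(-5) - 4) = 1/(50 - 4) = 1/46 ≈ 0.021739)
(6*n)*38 = (6*(1/46))*38 = (3/23)*38 = 114/23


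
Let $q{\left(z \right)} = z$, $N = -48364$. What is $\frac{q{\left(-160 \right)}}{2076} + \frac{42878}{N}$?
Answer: $- \frac{12094121}{12550458} \approx -0.96364$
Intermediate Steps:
$\frac{q{\left(-160 \right)}}{2076} + \frac{42878}{N} = - \frac{160}{2076} + \frac{42878}{-48364} = \left(-160\right) \frac{1}{2076} + 42878 \left(- \frac{1}{48364}\right) = - \frac{40}{519} - \frac{21439}{24182} = - \frac{12094121}{12550458}$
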